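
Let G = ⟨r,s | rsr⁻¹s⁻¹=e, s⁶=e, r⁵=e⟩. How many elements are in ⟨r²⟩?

|⟨r²⟩| equals the order of r². Compute successive powers until reaching e:
  (r²)¹ = r², (r²)² = r⁴, (r²)³ = r, (r²)⁴ = r³, (r²)⁵ = e.
The smallest positive k with (r²)ᵏ = e is 5, so |⟨r²⟩| = 5.

Answer: 5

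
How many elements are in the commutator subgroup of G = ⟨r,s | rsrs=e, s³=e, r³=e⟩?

G' = [G, G] is generated by all commutators. The generator-pair commutators are: [r, s] = rs²r.
The subgroup they normally generate is {e, rs, r²s², rs²r}, of order 4.
Check: |G/G'| = 12/4 = 3 is the order of the abelianisation.

Answer: 4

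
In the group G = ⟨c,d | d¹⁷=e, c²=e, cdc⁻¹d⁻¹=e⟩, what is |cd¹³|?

Compute successive powers until reaching e:
  (cd¹³)¹ = cd¹³, (cd¹³)² = d⁹, (cd¹³)³ = cd⁵, (cd¹³)⁴ = d, (cd¹³)⁵ = cd¹⁴, (cd¹³)⁶ = d¹⁰, (cd¹³)⁷ = cd⁶, (cd¹³)⁸ = d², (cd¹³)⁹ = cd¹⁵, (cd¹³)¹⁰ = d¹¹, (cd¹³)¹¹ = cd⁷, (cd¹³)¹² = d³, (cd¹³)¹³ = cd¹⁶, (cd¹³)¹⁴ = d¹², (cd¹³)¹⁵ = cd⁸, (cd¹³)¹⁶ = d⁴, (cd¹³)¹⁷ = c, (cd¹³)¹⁸ = d¹³, (cd¹³)¹⁹ = cd⁹, (cd¹³)²⁰ = d⁵, (cd¹³)²¹ = cd, (cd¹³)²² = d¹⁴, (cd¹³)²³ = cd¹⁰, (cd¹³)²⁴ = d⁶, (cd¹³)²⁵ = cd², (cd¹³)²⁶ = d¹⁵, (cd¹³)²⁷ = cd¹¹, (cd¹³)²⁸ = d⁷, (cd¹³)²⁹ = cd³, (cd¹³)³⁰ = d¹⁶, (cd¹³)³¹ = cd¹², (cd¹³)³² = d⁸, (cd¹³)³³ = cd⁴, (cd¹³)³⁴ = e.
The smallest positive k with (cd¹³)ᵏ = e is 34.

Answer: 34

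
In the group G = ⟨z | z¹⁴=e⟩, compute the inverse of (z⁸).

The order of (z⁸) is 7 (smallest k with (z⁸)ᵏ = e), so (z⁸)⁻¹ = (z⁸)⁶ = z⁶.
Check: (z⁸) · (z⁶) → (z⁸) · z⁶ = e, giving e as required.

Answer: z⁶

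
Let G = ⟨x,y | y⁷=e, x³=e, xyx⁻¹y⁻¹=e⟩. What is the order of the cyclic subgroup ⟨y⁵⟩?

|⟨y⁵⟩| equals the order of y⁵. Compute successive powers until reaching e:
  (y⁵)¹ = y⁵, (y⁵)² = y³, (y⁵)³ = y, (y⁵)⁴ = y⁶, (y⁵)⁵ = y⁴, (y⁵)⁶ = y², (y⁵)⁷ = e.
The smallest positive k with (y⁵)ᵏ = e is 7, so |⟨y⁵⟩| = 7.

Answer: 7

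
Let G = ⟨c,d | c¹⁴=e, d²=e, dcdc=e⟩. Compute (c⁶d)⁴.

Compute successive powers of (c⁶d), reducing at each step:
  (c⁶d)²: (c⁶d) · c⁶ = d;   d · d = e
  (c⁶d)³: e · c⁶ = c⁶;   (c⁶) · d = c⁶d
  (c⁶d)⁴: (c⁶d) · c⁶ = d;   d · d = e

Answer: e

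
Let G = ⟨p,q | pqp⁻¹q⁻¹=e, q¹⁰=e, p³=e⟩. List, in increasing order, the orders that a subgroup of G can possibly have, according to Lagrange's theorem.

|G| = 30 = 2 · 3 · 5. By Lagrange's theorem the order of any subgroup divides 30; the divisors of 30 are 1, 2, 3, 5, 6, 10, 15, 30.

Answer: 1, 2, 3, 5, 6, 10, 15, 30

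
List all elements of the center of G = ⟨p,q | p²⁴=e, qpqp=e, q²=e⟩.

An element z ∈ Z(G) iff z commutes with every generator.
For example p¹² is central: (p¹²)·p = p¹³ = p·(p¹²); (p¹²)·q = p¹²q = q·(p¹²).
Whereas p ∉ Z(G) since p·q = pq ≠ p²³q = q·p.
Checking each of the 48 elements this way gives Z(G) = {e, p¹²}, of order 2.

Answer: {e, p¹²}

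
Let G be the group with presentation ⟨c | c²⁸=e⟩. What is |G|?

G is generated by a single element, so G is cyclic. The relator gives c²⁸ = e and no smaller power is forced to be e, so the 28 powers {c, e, c², c³, c⁴, c⁵, c⁶, c⁷, c⁸, c⁹, c²², c²³, c²¹, c²⁰, c²⁴, c²⁵, c²⁶, c²⁷, c¹², c¹³, c¹¹, c¹⁰, c¹⁴, c¹⁵, c¹⁶, c¹⁷, c¹⁸, c¹⁹} are distinct. Hence |G| = 28.

Answer: 28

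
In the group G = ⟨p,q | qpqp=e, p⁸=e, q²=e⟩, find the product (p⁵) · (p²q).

Compute (p⁵) · (p²q) by multiplying left to right and reducing via the relations at each step:
  (p⁵) · p² = p⁷
  (p⁷) · q = p⁷q

Answer: p⁷q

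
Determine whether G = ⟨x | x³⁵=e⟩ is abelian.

G has a single generator, so G is cyclic and hence abelian.

Answer: Yes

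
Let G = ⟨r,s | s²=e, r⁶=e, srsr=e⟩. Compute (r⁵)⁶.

Compute successive powers of (r⁵), reducing at each step:
  (r⁵)²: (r⁵) · r⁵ = r⁴
  (r⁵)³: (r⁴) · r⁵ = r³
  (r⁵)⁴: (r³) · r⁵ = r²
  (r⁵)⁵: (r²) · r⁵ = r
  (r⁵)⁶: r · r⁵ = e

Answer: e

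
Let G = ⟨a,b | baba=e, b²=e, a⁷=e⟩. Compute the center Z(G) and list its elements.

An element z ∈ Z(G) iff z commutes with every generator.
For example e is central: e·a = a = a·e; e·b = b = b·e.
Whereas a ∉ Z(G) since a·b = ab ≠ a⁶b = b·a.
Checking each of the 14 elements this way gives Z(G) = {e}, of order 1.

Answer: {e}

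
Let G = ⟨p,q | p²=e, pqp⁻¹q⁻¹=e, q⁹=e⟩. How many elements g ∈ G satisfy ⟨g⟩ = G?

G is cyclic of order 18. An element generates G iff its order is 18, and a cyclic group of order 18 has exactly φ(18) = 6 such elements.

Answer: 6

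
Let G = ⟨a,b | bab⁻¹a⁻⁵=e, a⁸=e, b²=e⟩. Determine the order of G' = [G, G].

G' = [G, G] is generated by all commutators. The generator-pair commutators are: [a, b] = a⁴.
The subgroup they normally generate is {e, a⁴}, of order 2.
Check: |G/G'| = 16/2 = 8 is the order of the abelianisation.

Answer: 2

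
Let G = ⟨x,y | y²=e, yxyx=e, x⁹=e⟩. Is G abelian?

x·y = xy but y·x = x⁸y, so x·y ≠ y·x and G is not abelian.

Answer: No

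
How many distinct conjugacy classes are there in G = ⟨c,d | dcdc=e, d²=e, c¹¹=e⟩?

The conjugacy classes (representative and size) are:
  [e] (size 1), [c¹⁰] (size 2), [c²] (size 2), [c³] (size 2), [c⁷] (size 2), [c⁶] (size 2), [c²d] (size 11).
Class equation: 1 + 2 + 2 + 2 + 2 + 2 + 11 = 22 = |G|. So G has 7 conjugacy classes.

Answer: 7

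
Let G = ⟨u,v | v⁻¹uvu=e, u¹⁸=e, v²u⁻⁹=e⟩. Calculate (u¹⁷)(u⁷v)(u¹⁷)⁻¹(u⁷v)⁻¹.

[(u¹⁷), (u⁷v)] = (u¹⁷)·(u⁷v)·(u¹⁷)⁻¹·(u⁷v)⁻¹.
  (u¹⁷) · (u⁷v) = u⁶v
  (u⁶v) · u = u⁵v
  (u⁵v) · (u⁷v⁻¹) = u¹⁶

Answer: u¹⁶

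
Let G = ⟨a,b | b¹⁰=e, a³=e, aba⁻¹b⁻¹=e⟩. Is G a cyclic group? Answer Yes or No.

|G| = 30. The element ab has order 30 (its powers give 30 distinct elements), so ⟨ab⟩ = G and G is cyclic.

Answer: Yes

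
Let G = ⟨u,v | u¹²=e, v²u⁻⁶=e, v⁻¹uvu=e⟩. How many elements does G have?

Enumerate words in the generators, reducing via the relations: the distinct elements are
  {e, u, v, uv, u², u³, u⁴, u⁵, u⁶, u⁷, u⁸, u⁹, u²v, u³v, u¹¹, u¹⁰, u⁴v, u⁵v, v⁻¹, uv⁻¹, u²v⁻¹, u³v⁻¹, u⁴v⁻¹, u⁵v⁻¹}.
No further products give new elements, so |G| = 24.

Answer: 24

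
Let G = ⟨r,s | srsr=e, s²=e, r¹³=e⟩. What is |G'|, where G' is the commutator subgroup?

G' = [G, G] is generated by all commutators. The generator-pair commutators are: [r, s] = r².
The subgroup they normally generate is {e, r, r², r³, r⁴, r⁵, r⁶, r⁷, r⁸, r⁹, r¹⁰, r¹¹, r¹²}, of order 13.
Check: |G/G'| = 26/13 = 2 is the order of the abelianisation.

Answer: 13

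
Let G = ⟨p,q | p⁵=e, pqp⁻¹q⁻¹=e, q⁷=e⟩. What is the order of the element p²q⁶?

Compute successive powers until reaching e:
  (p²q⁶)¹ = p²q⁶, (p²q⁶)² = p⁴q⁵, (p²q⁶)³ = pq⁴, (p²q⁶)⁴ = p³q³, (p²q⁶)⁵ = q², (p²q⁶)⁶ = p²q, (p²q⁶)⁷ = p⁴, (p²q⁶)⁸ = pq⁶, (p²q⁶)⁹ = p³q⁵, (p²q⁶)¹⁰ = q⁴, (p²q⁶)¹¹ = p²q³, (p²q⁶)¹² = p⁴q², (p²q⁶)¹³ = pq, (p²q⁶)¹⁴ = p³, (p²q⁶)¹⁵ = q⁶, (p²q⁶)¹⁶ = p²q⁵, (p²q⁶)¹⁷ = p⁴q⁴, (p²q⁶)¹⁸ = pq³, (p²q⁶)¹⁹ = p³q², (p²q⁶)²⁰ = q, (p²q⁶)²¹ = p², (p²q⁶)²² = p⁴q⁶, (p²q⁶)²³ = pq⁵, (p²q⁶)²⁴ = p³q⁴, (p²q⁶)²⁵ = q³, (p²q⁶)²⁶ = p²q², (p²q⁶)²⁷ = p⁴q, (p²q⁶)²⁸ = p, (p²q⁶)²⁹ = p³q⁶, (p²q⁶)³⁰ = q⁵, (p²q⁶)³¹ = p²q⁴, (p²q⁶)³² = p⁴q³, (p²q⁶)³³ = pq², (p²q⁶)³⁴ = p³q, (p²q⁶)³⁵ = e.
The smallest positive k with (p²q⁶)ᵏ = e is 35.

Answer: 35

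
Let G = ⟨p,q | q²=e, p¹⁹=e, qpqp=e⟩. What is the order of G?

Enumerate words in the generators, reducing via the relations: the distinct elements are
  {e, p, q, pq, p², p³, p⁴, p⁵, p⁶, p⁷, p⁸, p⁹, p²q, p³q, p¹², p¹³, p¹¹, p¹⁰, p¹⁴, p¹⁵, p¹⁶, p¹⁷, p¹⁸, p⁴q, p⁵q, p⁶q, p⁷q, p⁸q, p⁹q, p¹²q, p¹³q, p¹¹q, p¹⁰q, p¹⁴q, p¹⁵q, p¹⁶q, p¹⁷q, p¹⁸q}.
No further products give new elements, so |G| = 38.

Answer: 38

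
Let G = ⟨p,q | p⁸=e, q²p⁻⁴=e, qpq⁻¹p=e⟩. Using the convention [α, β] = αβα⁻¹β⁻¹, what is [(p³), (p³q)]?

[(p³), (p³q)] = (p³)·(p³q)·(p³)⁻¹·(p³q)⁻¹.
  (p³) · (p³q) = p²q⁻¹
  (p²q⁻¹) · (p⁵) = pq
  (pq) · (p³q⁻¹) = p⁶

Answer: p⁶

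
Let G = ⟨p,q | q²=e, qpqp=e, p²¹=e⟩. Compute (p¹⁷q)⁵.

Compute successive powers of (p¹⁷q), reducing at each step:
  (p¹⁷q)²: (p¹⁷q) · p¹⁷ = q;   q · q = e
  (p¹⁷q)³: e · p¹⁷ = p¹⁷;   (p¹⁷) · q = p¹⁷q
  (p¹⁷q)⁴: (p¹⁷q) · p¹⁷ = q;   q · q = e
  (p¹⁷q)⁵: e · p¹⁷ = p¹⁷;   (p¹⁷) · q = p¹⁷q

Answer: p¹⁷q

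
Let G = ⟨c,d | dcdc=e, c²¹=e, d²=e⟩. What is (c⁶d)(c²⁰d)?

Compute (c⁶d) · (c²⁰d) by multiplying left to right and reducing via the relations at each step:
  (c⁶d) · c²⁰ = c⁷d
  (c⁷d) · d = c⁷

Answer: c⁷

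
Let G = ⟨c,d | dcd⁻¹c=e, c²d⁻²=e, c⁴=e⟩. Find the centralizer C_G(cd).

⟨cd⟩ ⊆ C_G(cd) since powers of cd commute with cd; so |C_G(cd)| ≥ |⟨cd⟩| = 4.
By orbit–stabilizer, |C_G(cd)| = |G| / |conj. class of cd| = 8 / 2 = 4.
The 4 elements commuting with cd are {e, c², cd⁻¹, cd}.

Answer: {e, c², cd⁻¹, cd}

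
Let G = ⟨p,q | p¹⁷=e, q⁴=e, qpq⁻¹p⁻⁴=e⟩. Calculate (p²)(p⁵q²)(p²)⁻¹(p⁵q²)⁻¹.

[(p²), (p⁵q²)] = (p²)·(p⁵q²)·(p²)⁻¹·(p⁵q²)⁻¹.
  (p²) · (p⁵q²) = p⁷q²
  (p⁷q²) · (p¹⁵) = p⁹q²
  (p⁹q²) · (p⁵q²) = p⁴

Answer: p⁴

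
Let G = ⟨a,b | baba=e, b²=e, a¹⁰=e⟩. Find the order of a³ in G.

Compute successive powers until reaching e:
  (a³)¹ = a³, (a³)² = a⁶, (a³)³ = a⁹, (a³)⁴ = a², (a³)⁵ = a⁵, (a³)⁶ = a⁸, (a³)⁷ = a, (a³)⁸ = a⁴, (a³)⁹ = a⁷, (a³)¹⁰ = e.
The smallest positive k with (a³)ᵏ = e is 10.

Answer: 10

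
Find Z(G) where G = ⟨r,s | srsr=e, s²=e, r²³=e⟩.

An element z ∈ Z(G) iff z commutes with every generator.
For example e is central: e·r = r = r·e; e·s = s = s·e.
Whereas r ∉ Z(G) since r·s = rs ≠ r²²s = s·r.
Checking each of the 46 elements this way gives Z(G) = {e}, of order 1.

Answer: {e}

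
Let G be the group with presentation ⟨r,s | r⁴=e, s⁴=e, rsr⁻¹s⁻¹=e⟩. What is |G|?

Enumerate words in the generators, reducing via the relations: the distinct elements are
  {e, r, s, rs, r², r³, s², s³, rs², rs³, r²s, r³s, r²s², r²s³, r³s², r³s³}.
No further products give new elements, so |G| = 16.

Answer: 16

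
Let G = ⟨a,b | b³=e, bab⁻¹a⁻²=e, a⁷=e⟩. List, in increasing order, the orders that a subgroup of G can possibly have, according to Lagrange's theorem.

|G| = 21 = 3 · 7. By Lagrange's theorem the order of any subgroup divides 21; the divisors of 21 are 1, 3, 7, 21.

Answer: 1, 3, 7, 21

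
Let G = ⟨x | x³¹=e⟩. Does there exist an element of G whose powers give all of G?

|G| = 31. The element x has order 31 (its powers give 31 distinct elements), so ⟨x⟩ = G and G is cyclic.

Answer: Yes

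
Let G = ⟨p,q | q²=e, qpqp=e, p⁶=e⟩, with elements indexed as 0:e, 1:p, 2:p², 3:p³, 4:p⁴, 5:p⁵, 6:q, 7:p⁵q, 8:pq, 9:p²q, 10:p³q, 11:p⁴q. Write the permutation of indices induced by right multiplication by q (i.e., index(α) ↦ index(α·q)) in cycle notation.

(0 6)(1 8)(2 9)(3 10)(4 11)(5 7)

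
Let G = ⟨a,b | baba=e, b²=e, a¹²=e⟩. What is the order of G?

Enumerate words in the generators, reducing via the relations: the distinct elements are
  {a, b, e, ab, a², a³, a⁴, a⁵, a⁶, a⁷, a⁸, a⁹, a²b, a³b, a¹¹, a¹⁰, a⁴b, a⁵b, a⁶b, a⁷b, a⁸b, a⁹b, a¹¹b, a¹⁰b}.
No further products give new elements, so |G| = 24.

Answer: 24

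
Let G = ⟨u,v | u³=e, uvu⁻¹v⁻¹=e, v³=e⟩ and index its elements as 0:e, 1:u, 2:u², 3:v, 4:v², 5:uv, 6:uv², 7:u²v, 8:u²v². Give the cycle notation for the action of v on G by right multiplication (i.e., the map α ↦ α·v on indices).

(0 3 4)(1 5 6)(2 7 8)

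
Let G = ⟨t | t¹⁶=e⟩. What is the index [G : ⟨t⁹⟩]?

First find ord(t⁹) by computing successive powers:
  (t⁹)¹ = t⁹, (t⁹)² = t², (t⁹)³ = t¹¹, (t⁹)⁴ = t⁴, (t⁹)⁵ = t¹³, (t⁹)⁶ = t⁶, (t⁹)⁷ = t¹⁵, (t⁹)⁸ = t⁸, (t⁹)⁹ = t, (t⁹)¹⁰ = t¹⁰, (t⁹)¹¹ = t³, (t⁹)¹² = t¹², (t⁹)¹³ = t⁵, (t⁹)¹⁴ = t¹⁴, (t⁹)¹⁵ = t⁷, (t⁹)¹⁶ = e.
So |⟨t⁹⟩| = ord(t⁹) = 16. With |G| = 16, by Lagrange [G : ⟨t⁹⟩] = 16/16 = 1.

Answer: 1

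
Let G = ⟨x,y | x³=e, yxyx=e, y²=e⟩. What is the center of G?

An element z ∈ Z(G) iff z commutes with every generator.
For example e is central: e·x = x = x·e; e·y = y = y·e.
Whereas x ∉ Z(G) since x·y = xy ≠ x²y = y·x.
Checking each of the 6 elements this way gives Z(G) = {e}, of order 1.

Answer: {e}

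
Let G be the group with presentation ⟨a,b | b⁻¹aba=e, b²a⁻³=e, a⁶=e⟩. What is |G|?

Enumerate words in the generators, reducing via the relations: the distinct elements are
  {a, b, e, ab, a², a³, a⁴, a⁵, a²b, b⁻¹, ab⁻¹, a²b⁻¹}.
No further products give new elements, so |G| = 12.

Answer: 12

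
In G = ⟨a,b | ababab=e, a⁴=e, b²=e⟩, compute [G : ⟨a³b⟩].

First find ord(a³b) by computing successive powers:
  (a³b)¹ = a³b, (a³b)² = ba, (a³b)³ = e.
So |⟨a³b⟩| = ord(a³b) = 3. With |G| = 24, by Lagrange [G : ⟨a³b⟩] = 24/3 = 8.

Answer: 8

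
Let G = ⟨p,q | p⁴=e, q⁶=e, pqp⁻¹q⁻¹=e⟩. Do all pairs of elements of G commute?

Each pair of generators commutes: p·q = pq = q·p. Since the generators pairwise commute, every element of G commutes with every other, so G is abelian.

Answer: Yes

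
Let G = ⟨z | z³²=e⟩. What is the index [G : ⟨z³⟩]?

First find ord(z³) by computing successive powers:
  (z³)¹ = z³, (z³)² = z⁶, (z³)³ = z⁹, (z³)⁴ = z¹², (z³)⁵ = z¹⁵, (z³)⁶ = z¹⁸, (z³)⁷ = z²¹, (z³)⁸ = z²⁴, (z³)⁹ = z²⁷, (z³)¹⁰ = z³⁰, (z³)¹¹ = z, (z³)¹² = z⁴, (z³)¹³ = z⁷, (z³)¹⁴ = z¹⁰, (z³)¹⁵ = z¹³, (z³)¹⁶ = z¹⁶, (z³)¹⁷ = z¹⁹, (z³)¹⁸ = z²², (z³)¹⁹ = z²⁵, (z³)²⁰ = z²⁸, (z³)²¹ = z³¹, (z³)²² = z², (z³)²³ = z⁵, (z³)²⁴ = z⁸, (z³)²⁵ = z¹¹, (z³)²⁶ = z¹⁴, (z³)²⁷ = z¹⁷, (z³)²⁸ = z²⁰, (z³)²⁹ = z²³, (z³)³⁰ = z²⁶, (z³)³¹ = z²⁹, (z³)³² = e.
So |⟨z³⟩| = ord(z³) = 32. With |G| = 32, by Lagrange [G : ⟨z³⟩] = 32/32 = 1.

Answer: 1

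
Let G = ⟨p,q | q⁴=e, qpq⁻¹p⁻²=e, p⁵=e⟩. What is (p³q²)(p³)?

Compute (p³q²) · (p³) by multiplying left to right and reducing via the relations at each step:
  (p³q²) · p³ = q²

Answer: q²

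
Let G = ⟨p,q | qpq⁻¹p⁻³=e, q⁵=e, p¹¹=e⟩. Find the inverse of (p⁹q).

The order of (p⁹q) is 5 (smallest k with (p⁹q)ᵏ = e), so (p⁹q)⁻¹ = (p⁹q)⁴ = p⁸q⁴.
Check: (p⁹q) · (p⁸q⁴) → (p⁹q) · p⁸ = q;   q · q⁴ = e, giving e as required.

Answer: p⁸q⁴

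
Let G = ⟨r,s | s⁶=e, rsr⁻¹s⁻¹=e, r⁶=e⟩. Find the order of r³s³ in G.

Compute successive powers until reaching e:
  (r³s³)¹ = r³s³, (r³s³)² = e.
The smallest positive k with (r³s³)ᵏ = e is 2.

Answer: 2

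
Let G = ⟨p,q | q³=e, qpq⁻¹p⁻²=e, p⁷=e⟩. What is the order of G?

Enumerate words in the generators, reducing via the relations: the distinct elements are
  {e, p, q, pq, p², p³, p⁴, p⁵, p⁶, q², pq², p²q, p³q, p⁴q, p⁵q, p⁶q, p²q², p³q², p⁴q², p⁵q², p⁶q²}.
No further products give new elements, so |G| = 21.

Answer: 21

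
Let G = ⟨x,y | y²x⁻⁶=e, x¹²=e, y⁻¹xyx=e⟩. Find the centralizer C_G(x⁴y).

⟨x⁴y⟩ ⊆ C_G(x⁴y) since powers of x⁴y commute with x⁴y; so |C_G(x⁴y)| ≥ |⟨x⁴y⟩| = 4.
By orbit–stabilizer, |C_G(x⁴y)| = |G| / |conj. class of x⁴y| = 24 / 6 = 4.
The 4 elements commuting with x⁴y are {e, x⁶, x⁴y, x⁴y⁻¹}.

Answer: {e, x⁶, x⁴y, x⁴y⁻¹}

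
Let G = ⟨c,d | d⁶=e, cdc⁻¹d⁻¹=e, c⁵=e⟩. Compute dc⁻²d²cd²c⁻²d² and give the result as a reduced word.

Multiply left to right, reducing at each step:
  d · c⁻² = c³d
  (c³d) · d² = c³d³
  (c³d³) · c = c⁴d³
  (c⁴d³) · d² = c⁴d⁵
  (c⁴d⁵) · c⁻² = c²d⁵
  (c²d⁵) · d² = c²d

Answer: c²d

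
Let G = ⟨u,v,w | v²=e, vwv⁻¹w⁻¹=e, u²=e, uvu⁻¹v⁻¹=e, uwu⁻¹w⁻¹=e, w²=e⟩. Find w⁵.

Compute successive powers of w, reducing at each step:
  w²: w · w = e
  w³: e · w = w
  w⁴: w · w = e
  w⁵: e · w = w

Answer: w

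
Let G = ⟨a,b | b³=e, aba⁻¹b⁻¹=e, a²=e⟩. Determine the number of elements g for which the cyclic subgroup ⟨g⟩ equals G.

G is cyclic of order 6. An element generates G iff its order is 6, and a cyclic group of order 6 has exactly φ(6) = 2 such elements.

Answer: 2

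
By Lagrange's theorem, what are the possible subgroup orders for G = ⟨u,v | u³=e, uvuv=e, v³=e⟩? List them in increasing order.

|G| = 12 = 2² · 3. By Lagrange's theorem the order of any subgroup divides 12; the divisors of 12 are 1, 2, 3, 4, 6, 12.

Answer: 1, 2, 3, 4, 6, 12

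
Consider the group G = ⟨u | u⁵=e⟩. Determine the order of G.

G is generated by a single element, so G is cyclic. The relator gives u⁵ = e and no smaller power is forced to be e, so the 5 powers {e, u, u², u³, u⁴} are distinct. Hence |G| = 5.

Answer: 5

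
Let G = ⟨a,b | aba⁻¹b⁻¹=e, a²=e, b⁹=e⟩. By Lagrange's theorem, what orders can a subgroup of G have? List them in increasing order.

|G| = 18 = 2 · 3². By Lagrange's theorem the order of any subgroup divides 18; the divisors of 18 are 1, 2, 3, 6, 9, 18.

Answer: 1, 2, 3, 6, 9, 18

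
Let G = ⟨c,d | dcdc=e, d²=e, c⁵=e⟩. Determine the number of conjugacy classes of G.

The conjugacy classes (representative and size) are:
  [e] (size 1), [c] (size 2), [c²] (size 2), [d] (size 5).
Class equation: 1 + 2 + 2 + 5 = 10 = |G|. So G has 4 conjugacy classes.

Answer: 4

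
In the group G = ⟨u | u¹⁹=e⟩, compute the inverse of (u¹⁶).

The order of (u¹⁶) is 19 (smallest k with (u¹⁶)ᵏ = e), so (u¹⁶)⁻¹ = (u¹⁶)¹⁸ = u³.
Check: (u¹⁶) · (u³) → (u¹⁶) · u³ = e, giving e as required.

Answer: u³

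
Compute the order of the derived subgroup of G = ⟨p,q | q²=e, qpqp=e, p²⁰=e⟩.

G' = [G, G] is generated by all commutators. The generator-pair commutators are: [p, q] = p².
The subgroup they normally generate is {e, p², p⁴, p⁶, p⁸, p¹⁰, p¹², p¹⁴, p¹⁶, p¹⁸}, of order 10.
Check: |G/G'| = 40/10 = 4 is the order of the abelianisation.

Answer: 10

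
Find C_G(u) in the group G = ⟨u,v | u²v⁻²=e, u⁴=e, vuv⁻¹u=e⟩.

⟨u⟩ ⊆ C_G(u) since powers of u commute with u; so |C_G(u)| ≥ |⟨u⟩| = 4.
By orbit–stabilizer, |C_G(u)| = |G| / |conj. class of u| = 8 / 2 = 4.
The 4 elements commuting with u are {e, u, u², u³}.

Answer: {e, u, u², u³}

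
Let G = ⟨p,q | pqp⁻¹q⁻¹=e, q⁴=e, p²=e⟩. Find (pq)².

Compute successive powers of (pq), reducing at each step:
  (pq)²: (pq) · p = q;   q · q = q²

Answer: q²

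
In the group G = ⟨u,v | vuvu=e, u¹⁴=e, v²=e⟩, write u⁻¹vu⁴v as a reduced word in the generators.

Multiply left to right, reducing at each step:
  (u¹³) · v = u¹³v
  (u¹³v) · u⁴ = u⁹v
  (u⁹v) · v = u⁹

Answer: u⁹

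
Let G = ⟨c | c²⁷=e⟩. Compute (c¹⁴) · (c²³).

Compute (c¹⁴) · (c²³) by multiplying left to right and reducing via the relations at each step:
  (c¹⁴) · c²³ = c¹⁰

Answer: c¹⁰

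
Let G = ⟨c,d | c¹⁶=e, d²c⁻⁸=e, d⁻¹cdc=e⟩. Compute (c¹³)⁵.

Compute successive powers of (c¹³), reducing at each step:
  (c¹³)²: (c¹³) · c¹³ = c¹⁰
  (c¹³)³: (c¹⁰) · c¹³ = c⁷
  (c¹³)⁴: (c⁷) · c¹³ = c⁴
  (c¹³)⁵: (c⁴) · c¹³ = c

Answer: c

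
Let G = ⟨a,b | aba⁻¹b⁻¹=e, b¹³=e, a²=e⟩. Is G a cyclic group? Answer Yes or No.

|G| = 26. The element ab has order 26 (its powers give 26 distinct elements), so ⟨ab⟩ = G and G is cyclic.

Answer: Yes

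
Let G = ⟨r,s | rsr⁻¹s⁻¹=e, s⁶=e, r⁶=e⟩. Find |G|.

Enumerate words in the generators, reducing via the relations: the distinct elements are
  {e, r, s, rs, r², r³, r⁴, r⁵, s², s³, s⁴, s⁵, rs², rs³, rs⁴, rs⁵, r²s, r³s, r⁴s, r⁵s, r²s², r²s³, r²s⁴, r²s⁵, r³s², r³s³, r³s⁴, r³s⁵, r⁴s², r⁴s³, r⁴s⁴, r⁴s⁵, r⁵s², r⁵s³, r⁵s⁴, r⁵s⁵}.
No further products give new elements, so |G| = 36.

Answer: 36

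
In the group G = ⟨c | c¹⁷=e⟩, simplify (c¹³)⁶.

Compute successive powers of (c¹³), reducing at each step:
  (c¹³)²: (c¹³) · c¹³ = c⁹
  (c¹³)³: (c⁹) · c¹³ = c⁵
  (c¹³)⁴: (c⁵) · c¹³ = c
  (c¹³)⁵: c · c¹³ = c¹⁴
  (c¹³)⁶: (c¹⁴) · c¹³ = c¹⁰

Answer: c¹⁰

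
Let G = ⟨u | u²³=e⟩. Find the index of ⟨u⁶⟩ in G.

First find ord(u⁶) by computing successive powers:
  (u⁶)¹ = u⁶, (u⁶)² = u¹², (u⁶)³ = u¹⁸, (u⁶)⁴ = u, (u⁶)⁵ = u⁷, (u⁶)⁶ = u¹³, (u⁶)⁷ = u¹⁹, (u⁶)⁸ = u², (u⁶)⁹ = u⁸, (u⁶)¹⁰ = u¹⁴, (u⁶)¹¹ = u²⁰, (u⁶)¹² = u³, (u⁶)¹³ = u⁹, (u⁶)¹⁴ = u¹⁵, (u⁶)¹⁵ = u²¹, (u⁶)¹⁶ = u⁴, (u⁶)¹⁷ = u¹⁰, (u⁶)¹⁸ = u¹⁶, (u⁶)¹⁹ = u²², (u⁶)²⁰ = u⁵, (u⁶)²¹ = u¹¹, (u⁶)²² = u¹⁷, (u⁶)²³ = e.
So |⟨u⁶⟩| = ord(u⁶) = 23. With |G| = 23, by Lagrange [G : ⟨u⁶⟩] = 23/23 = 1.

Answer: 1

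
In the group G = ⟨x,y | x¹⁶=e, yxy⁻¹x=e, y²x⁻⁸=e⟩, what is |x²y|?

Compute successive powers until reaching e:
  (x²y)¹ = x²y, (x²y)² = x⁸, (x²y)³ = x²y⁻¹, (x²y)⁴ = e.
The smallest positive k with (x²y)ᵏ = e is 4.

Answer: 4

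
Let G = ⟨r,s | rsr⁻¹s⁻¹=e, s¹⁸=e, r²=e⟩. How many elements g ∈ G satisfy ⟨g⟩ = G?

⟨g⟩ = G would require ord(g) = |G| = 36, but the maximum element order in G is 18 < 36. So G is not cyclic and no single element generates it: the count is 0.

Answer: 0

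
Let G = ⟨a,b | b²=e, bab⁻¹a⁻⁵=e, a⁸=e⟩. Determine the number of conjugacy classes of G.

The conjugacy classes (representative and size) are:
  [e] (size 1), [a⁵] (size 2), [a²] (size 1), [a⁷] (size 2), [a⁴] (size 1), [a⁶] (size 1), [b] (size 2), [a⁵b] (size 2), [a²b] (size 2), [a³b] (size 2).
Class equation: 1 + 2 + 1 + 2 + 1 + 1 + 2 + 2 + 2 + 2 = 16 = |G|. So G has 10 conjugacy classes.

Answer: 10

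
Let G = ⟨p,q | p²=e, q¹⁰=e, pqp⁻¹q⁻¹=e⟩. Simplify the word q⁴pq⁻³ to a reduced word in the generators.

Multiply left to right, reducing at each step:
  (q⁴) · p = pq⁴
  (pq⁴) · q⁻³ = pq

Answer: pq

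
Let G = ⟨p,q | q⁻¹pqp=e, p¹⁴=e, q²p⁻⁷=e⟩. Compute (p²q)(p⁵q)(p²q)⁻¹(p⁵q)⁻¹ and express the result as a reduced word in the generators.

[(p²q), (p⁵q)] = (p²q)·(p⁵q)·(p²q)⁻¹·(p⁵q)⁻¹.
  (p²q) · (p⁵q) = p⁴
  (p⁴) · (p²q⁻¹) = p⁶q⁻¹
  (p⁶q⁻¹) · (p⁵q⁻¹) = p⁸

Answer: p⁸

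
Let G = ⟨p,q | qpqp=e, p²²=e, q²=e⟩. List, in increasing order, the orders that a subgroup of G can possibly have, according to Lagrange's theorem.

|G| = 44 = 2² · 11. By Lagrange's theorem the order of any subgroup divides 44; the divisors of 44 are 1, 2, 4, 11, 22, 44.

Answer: 1, 2, 4, 11, 22, 44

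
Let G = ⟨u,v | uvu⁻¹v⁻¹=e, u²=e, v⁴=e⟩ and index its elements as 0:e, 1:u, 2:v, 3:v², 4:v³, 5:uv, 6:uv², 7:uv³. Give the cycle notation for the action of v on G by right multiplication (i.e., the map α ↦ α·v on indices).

(0 2 3 4)(1 5 6 7)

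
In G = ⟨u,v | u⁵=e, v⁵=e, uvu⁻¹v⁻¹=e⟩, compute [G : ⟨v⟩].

First find ord(v) by computing successive powers:
  v¹ = v, v² = v², v³ = v³, v⁴ = v⁴, v⁵ = e.
So |⟨v⟩| = ord(v) = 5. With |G| = 25, by Lagrange [G : ⟨v⟩] = 25/5 = 5.

Answer: 5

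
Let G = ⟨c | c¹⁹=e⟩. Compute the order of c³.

Compute successive powers until reaching e:
  (c³)¹ = c³, (c³)² = c⁶, (c³)³ = c⁹, (c³)⁴ = c¹², (c³)⁵ = c¹⁵, (c³)⁶ = c¹⁸, (c³)⁷ = c², (c³)⁸ = c⁵, (c³)⁹ = c⁸, (c³)¹⁰ = c¹¹, (c³)¹¹ = c¹⁴, (c³)¹² = c¹⁷, (c³)¹³ = c, (c³)¹⁴ = c⁴, (c³)¹⁵ = c⁷, (c³)¹⁶ = c¹⁰, (c³)¹⁷ = c¹³, (c³)¹⁸ = c¹⁶, (c³)¹⁹ = e.
The smallest positive k with (c³)ᵏ = e is 19.

Answer: 19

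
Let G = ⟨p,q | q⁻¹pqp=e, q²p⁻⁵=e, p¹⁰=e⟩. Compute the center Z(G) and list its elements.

An element z ∈ Z(G) iff z commutes with every generator.
For example p⁵ is central: (p⁵)·p = p⁶ = p·(p⁵); (p⁵)·q = q⁻¹ = q·(p⁵).
Whereas p ∉ Z(G) since p·q = pq ≠ p⁴q⁻¹ = q·p.
Checking each of the 20 elements this way gives Z(G) = {e, p⁵}, of order 2.

Answer: {e, p⁵}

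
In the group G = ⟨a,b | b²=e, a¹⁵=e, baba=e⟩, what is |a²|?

Compute successive powers until reaching e:
  (a²)¹ = a², (a²)² = a⁴, (a²)³ = a⁶, (a²)⁴ = a⁸, (a²)⁵ = a¹⁰, (a²)⁶ = a¹², (a²)⁷ = a¹⁴, (a²)⁸ = a, (a²)⁹ = a³, (a²)¹⁰ = a⁵, (a²)¹¹ = a⁷, (a²)¹² = a⁹, (a²)¹³ = a¹¹, (a²)¹⁴ = a¹³, (a²)¹⁵ = e.
The smallest positive k with (a²)ᵏ = e is 15.

Answer: 15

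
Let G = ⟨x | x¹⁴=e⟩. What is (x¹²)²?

Compute successive powers of (x¹²), reducing at each step:
  (x¹²)²: (x¹²) · x¹² = x¹⁰

Answer: x¹⁰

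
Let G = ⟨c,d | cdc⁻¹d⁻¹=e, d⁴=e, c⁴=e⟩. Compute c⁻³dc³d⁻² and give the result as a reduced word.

Multiply left to right, reducing at each step:
  c · d = cd
  (cd) · c³ = d
  d · d⁻² = d³

Answer: d³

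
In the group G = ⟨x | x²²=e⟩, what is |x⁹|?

Compute successive powers until reaching e:
  (x⁹)¹ = x⁹, (x⁹)² = x¹⁸, (x⁹)³ = x⁵, (x⁹)⁴ = x¹⁴, (x⁹)⁵ = x, (x⁹)⁶ = x¹⁰, (x⁹)⁷ = x¹⁹, (x⁹)⁸ = x⁶, (x⁹)⁹ = x¹⁵, (x⁹)¹⁰ = x², (x⁹)¹¹ = x¹¹, (x⁹)¹² = x²⁰, (x⁹)¹³ = x⁷, (x⁹)¹⁴ = x¹⁶, (x⁹)¹⁵ = x³, (x⁹)¹⁶ = x¹², (x⁹)¹⁷ = x²¹, (x⁹)¹⁸ = x⁸, (x⁹)¹⁹ = x¹⁷, (x⁹)²⁰ = x⁴, (x⁹)²¹ = x¹³, (x⁹)²² = e.
The smallest positive k with (x⁹)ᵏ = e is 22.

Answer: 22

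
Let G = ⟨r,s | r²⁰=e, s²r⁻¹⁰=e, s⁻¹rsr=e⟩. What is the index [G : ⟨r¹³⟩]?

First find ord(r¹³) by computing successive powers:
  (r¹³)¹ = r¹³, (r¹³)² = r⁶, (r¹³)³ = r¹⁹, (r¹³)⁴ = r¹², (r¹³)⁵ = r⁵, (r¹³)⁶ = r¹⁸, (r¹³)⁷ = r¹¹, (r¹³)⁸ = r⁴, (r¹³)⁹ = r¹⁷, (r¹³)¹⁰ = r¹⁰, (r¹³)¹¹ = r³, (r¹³)¹² = r¹⁶, (r¹³)¹³ = r⁹, (r¹³)¹⁴ = r², (r¹³)¹⁵ = r¹⁵, (r¹³)¹⁶ = r⁸, (r¹³)¹⁷ = r, (r¹³)¹⁸ = r¹⁴, (r¹³)¹⁹ = r⁷, (r¹³)²⁰ = e.
So |⟨r¹³⟩| = ord(r¹³) = 20. With |G| = 40, by Lagrange [G : ⟨r¹³⟩] = 40/20 = 2.

Answer: 2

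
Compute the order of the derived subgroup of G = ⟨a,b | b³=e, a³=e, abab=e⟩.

G' = [G, G] is generated by all commutators. The generator-pair commutators are: [a, b] = ab²a.
The subgroup they normally generate is {e, ab, a²b², ab²a}, of order 4.
Check: |G/G'| = 12/4 = 3 is the order of the abelianisation.

Answer: 4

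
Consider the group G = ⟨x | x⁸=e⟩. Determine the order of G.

G is generated by a single element, so G is cyclic. The relator gives x⁸ = e and no smaller power is forced to be e, so the 8 powers {e, x, x², x³, x⁴, x⁵, x⁶, x⁷} are distinct. Hence |G| = 8.

Answer: 8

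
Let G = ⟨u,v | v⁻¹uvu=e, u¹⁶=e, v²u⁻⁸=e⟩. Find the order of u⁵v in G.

Compute successive powers until reaching e:
  (u⁵v)¹ = u⁵v, (u⁵v)² = u⁸, (u⁵v)³ = u⁵v⁻¹, (u⁵v)⁴ = e.
The smallest positive k with (u⁵v)ᵏ = e is 4.

Answer: 4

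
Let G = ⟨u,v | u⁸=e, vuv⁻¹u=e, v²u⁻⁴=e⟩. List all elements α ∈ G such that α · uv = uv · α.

⟨uv⟩ ⊆ C_G(uv) since powers of uv commute with uv; so |C_G(uv)| ≥ |⟨uv⟩| = 4.
By orbit–stabilizer, |C_G(uv)| = |G| / |conj. class of uv| = 16 / 4 = 4.
The 4 elements commuting with uv are {e, u⁴, uv, uv⁻¹}.

Answer: {e, u⁴, uv, uv⁻¹}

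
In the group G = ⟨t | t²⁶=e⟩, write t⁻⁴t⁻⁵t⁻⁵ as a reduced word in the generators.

Multiply left to right, reducing at each step:
  (t²²) · t⁻⁵ = t¹⁷
  (t¹⁷) · t⁻⁵ = t¹²

Answer: t¹²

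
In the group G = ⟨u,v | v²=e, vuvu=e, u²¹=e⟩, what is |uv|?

Compute successive powers until reaching e:
  (uv)¹ = uv, (uv)² = e.
The smallest positive k with (uv)ᵏ = e is 2.

Answer: 2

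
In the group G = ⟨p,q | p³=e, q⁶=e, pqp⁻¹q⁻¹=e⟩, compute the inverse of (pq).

The order of (pq) is 6 (smallest k with (pq)ᵏ = e), so (pq)⁻¹ = (pq)⁵ = p²q⁵.
Check: (pq) · (p²q⁵) → (pq) · p² = q;   q · q⁵ = e, giving e as required.

Answer: p²q⁵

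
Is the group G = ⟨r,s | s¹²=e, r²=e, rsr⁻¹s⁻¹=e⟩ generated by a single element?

|G| = 24, but the maximum element order in G is 12 < 24. No single element generates all of G, so G is not cyclic.

Answer: No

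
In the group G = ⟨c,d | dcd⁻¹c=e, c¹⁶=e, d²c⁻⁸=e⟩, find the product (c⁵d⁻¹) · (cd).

Compute (c⁵d⁻¹) · (cd) by multiplying left to right and reducing via the relations at each step:
  (c⁵d⁻¹) · c = c⁴d⁻¹
  (c⁴d⁻¹) · d = c⁴

Answer: c⁴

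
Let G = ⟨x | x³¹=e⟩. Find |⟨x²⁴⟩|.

|⟨x²⁴⟩| equals the order of x²⁴. Compute successive powers until reaching e:
  (x²⁴)¹ = x²⁴, (x²⁴)² = x¹⁷, (x²⁴)³ = x¹⁰, (x²⁴)⁴ = x³, (x²⁴)⁵ = x²⁷, (x²⁴)⁶ = x²⁰, (x²⁴)⁷ = x¹³, (x²⁴)⁸ = x⁶, (x²⁴)⁹ = x³⁰, (x²⁴)¹⁰ = x²³, (x²⁴)¹¹ = x¹⁶, (x²⁴)¹² = x⁹, (x²⁴)¹³ = x², (x²⁴)¹⁴ = x²⁶, (x²⁴)¹⁵ = x¹⁹, (x²⁴)¹⁶ = x¹², (x²⁴)¹⁷ = x⁵, (x²⁴)¹⁸ = x²⁹, (x²⁴)¹⁹ = x²², (x²⁴)²⁰ = x¹⁵, (x²⁴)²¹ = x⁸, (x²⁴)²² = x, (x²⁴)²³ = x²⁵, (x²⁴)²⁴ = x¹⁸, (x²⁴)²⁵ = x¹¹, (x²⁴)²⁶ = x⁴, (x²⁴)²⁷ = x²⁸, (x²⁴)²⁸ = x²¹, (x²⁴)²⁹ = x¹⁴, (x²⁴)³⁰ = x⁷, (x²⁴)³¹ = e.
The smallest positive k with (x²⁴)ᵏ = e is 31, so |⟨x²⁴⟩| = 31.

Answer: 31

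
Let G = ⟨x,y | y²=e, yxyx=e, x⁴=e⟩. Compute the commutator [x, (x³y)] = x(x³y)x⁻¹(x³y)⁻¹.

[x, (x³y)] = x·(x³y)·x⁻¹·(x³y)⁻¹.
  x · (x³y) = y
  y · (x³) = xy
  (xy) · (x³y) = x²

Answer: x²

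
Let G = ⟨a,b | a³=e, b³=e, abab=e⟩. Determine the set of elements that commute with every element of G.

An element z ∈ Z(G) iff z commutes with every generator.
For example e is central: e·a = a = a·e; e·b = b = b·e.
Whereas a ∉ Z(G) since a·b = ab ≠ a²b² = b·a.
Checking each of the 12 elements this way gives Z(G) = {e}, of order 1.

Answer: {e}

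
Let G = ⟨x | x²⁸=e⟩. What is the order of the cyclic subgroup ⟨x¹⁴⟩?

|⟨x¹⁴⟩| equals the order of x¹⁴. Compute successive powers until reaching e:
  (x¹⁴)¹ = x¹⁴, (x¹⁴)² = e.
The smallest positive k with (x¹⁴)ᵏ = e is 2, so |⟨x¹⁴⟩| = 2.

Answer: 2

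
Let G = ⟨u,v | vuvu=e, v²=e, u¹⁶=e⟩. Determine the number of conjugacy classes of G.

The conjugacy classes (representative and size) are:
  [e] (size 1), [u¹⁵] (size 2), [u²] (size 2), [u³] (size 2), [u¹²] (size 2), [u⁵] (size 2), [u⁶] (size 2), [u⁷] (size 2), [u⁸] (size 1), [u²v] (size 8), [u¹⁵v] (size 8).
Class equation: 1 + 2 + 2 + 2 + 2 + 2 + 2 + 2 + 1 + 8 + 8 = 32 = |G|. So G has 11 conjugacy classes.

Answer: 11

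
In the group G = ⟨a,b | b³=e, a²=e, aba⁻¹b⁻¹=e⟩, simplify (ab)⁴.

Compute successive powers of (ab), reducing at each step:
  (ab)²: (ab) · a = b;   b · b = b²
  (ab)³: (b²) · a = ab²;   (ab²) · b = a
  (ab)⁴: a · a = e;   e · b = b

Answer: b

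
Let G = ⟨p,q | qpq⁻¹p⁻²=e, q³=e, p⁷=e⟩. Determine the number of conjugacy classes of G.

The conjugacy classes (representative and size) are:
  [e] (size 1), [p²] (size 3), [p⁵] (size 3), [q] (size 7), [q²] (size 7).
Class equation: 1 + 3 + 3 + 7 + 7 = 21 = |G|. So G has 5 conjugacy classes.

Answer: 5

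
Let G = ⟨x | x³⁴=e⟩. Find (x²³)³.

Compute successive powers of (x²³), reducing at each step:
  (x²³)²: (x²³) · x²³ = x¹²
  (x²³)³: (x¹²) · x²³ = x

Answer: x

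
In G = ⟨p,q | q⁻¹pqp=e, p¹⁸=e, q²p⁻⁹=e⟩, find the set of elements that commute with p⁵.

⟨p⁵⟩ ⊆ C_G(p⁵) since powers of p⁵ commute with p⁵; so |C_G(p⁵)| ≥ |⟨p⁵⟩| = 18.
By orbit–stabilizer, |C_G(p⁵)| = |G| / |conj. class of p⁵| = 36 / 2 = 18.
The 18 elements commuting with p⁵ are {e, p, p², p³, p⁴, p⁵, p⁶, p⁷, p⁸, p⁹, p¹⁰, p¹¹, p¹², p¹³, p¹⁴, p¹⁵, p¹⁶, p¹⁷}.

Answer: {e, p, p², p³, p⁴, p⁵, p⁶, p⁷, p⁸, p⁹, p¹⁰, p¹¹, p¹², p¹³, p¹⁴, p¹⁵, p¹⁶, p¹⁷}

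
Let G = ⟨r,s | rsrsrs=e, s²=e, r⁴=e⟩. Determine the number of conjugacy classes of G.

The conjugacy classes (representative and size) are:
  [e] (size 1), [r³] (size 6), [r²sr²s] (size 3), [rsr³] (size 6), [sr³] (size 8).
Class equation: 1 + 6 + 3 + 6 + 8 = 24 = |G|. So G has 5 conjugacy classes.

Answer: 5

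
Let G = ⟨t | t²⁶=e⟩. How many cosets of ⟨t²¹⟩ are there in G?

First find ord(t²¹) by computing successive powers:
  (t²¹)¹ = t²¹, (t²¹)² = t¹⁶, (t²¹)³ = t¹¹, (t²¹)⁴ = t⁶, (t²¹)⁵ = t, (t²¹)⁶ = t²², (t²¹)⁷ = t¹⁷, (t²¹)⁸ = t¹², (t²¹)⁹ = t⁷, (t²¹)¹⁰ = t², (t²¹)¹¹ = t²³, (t²¹)¹² = t¹⁸, (t²¹)¹³ = t¹³, (t²¹)¹⁴ = t⁸, (t²¹)¹⁵ = t³, (t²¹)¹⁶ = t²⁴, (t²¹)¹⁷ = t¹⁹, (t²¹)¹⁸ = t¹⁴, (t²¹)¹⁹ = t⁹, (t²¹)²⁰ = t⁴, (t²¹)²¹ = t²⁵, (t²¹)²² = t²⁰, (t²¹)²³ = t¹⁵, (t²¹)²⁴ = t¹⁰, (t²¹)²⁵ = t⁵, (t²¹)²⁶ = e.
So |⟨t²¹⟩| = ord(t²¹) = 26. With |G| = 26, by Lagrange [G : ⟨t²¹⟩] = 26/26 = 1.

Answer: 1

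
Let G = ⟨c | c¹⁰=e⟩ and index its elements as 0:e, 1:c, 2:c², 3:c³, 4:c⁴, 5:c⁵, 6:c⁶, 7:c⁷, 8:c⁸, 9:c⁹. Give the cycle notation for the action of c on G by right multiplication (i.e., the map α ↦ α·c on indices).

(0 1 2 3 4 5 6 7 8 9)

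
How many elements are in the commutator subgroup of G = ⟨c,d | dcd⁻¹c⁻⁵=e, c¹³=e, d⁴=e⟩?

G' = [G, G] is generated by all commutators. The generator-pair commutators are: [c, d] = c⁹.
The subgroup they normally generate is {e, c, c², c³, c⁴, c⁵, c⁶, c⁷, c⁸, c⁹, c¹⁰, c¹¹, c¹²}, of order 13.
Check: |G/G'| = 52/13 = 4 is the order of the abelianisation.

Answer: 13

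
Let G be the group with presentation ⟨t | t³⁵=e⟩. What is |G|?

G is generated by a single element, so G is cyclic. The relator gives t³⁵ = e and no smaller power is forced to be e, so the 35 powers {e, t, t², t³, t⁴, t⁵, t⁶, t⁷, t⁸, t⁹, t²², t²³, t²¹, t²⁰, t²⁴, t²⁵, t²⁶, t²⁷, t²⁸, t²⁹, t³², t³³, t³¹, t³⁰, t³⁴, t¹², t¹³, t¹¹, t¹⁰, t¹⁴, t¹⁵, t¹⁶, t¹⁷, t¹⁸, t¹⁹} are distinct. Hence |G| = 35.

Answer: 35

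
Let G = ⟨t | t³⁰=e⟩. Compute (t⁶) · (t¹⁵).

Compute (t⁶) · (t¹⁵) by multiplying left to right and reducing via the relations at each step:
  (t⁶) · t¹⁵ = t²¹

Answer: t²¹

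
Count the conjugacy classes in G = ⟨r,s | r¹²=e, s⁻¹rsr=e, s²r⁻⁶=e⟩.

The conjugacy classes (representative and size) are:
  [e] (size 1), [r¹¹] (size 2), [r²] (size 2), [r⁹] (size 2), [r⁴] (size 2), [r⁵] (size 2), [r⁶] (size 1), [r²s] (size 6), [rs] (size 6).
Class equation: 1 + 2 + 2 + 2 + 2 + 2 + 1 + 6 + 6 = 24 = |G|. So G has 9 conjugacy classes.

Answer: 9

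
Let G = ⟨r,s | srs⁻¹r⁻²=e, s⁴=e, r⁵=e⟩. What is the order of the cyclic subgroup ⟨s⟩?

|⟨s⟩| equals the order of s. Compute successive powers until reaching e:
  s¹ = s, s² = s², s³ = s³, s⁴ = e.
The smallest positive k with sᵏ = e is 4, so |⟨s⟩| = 4.

Answer: 4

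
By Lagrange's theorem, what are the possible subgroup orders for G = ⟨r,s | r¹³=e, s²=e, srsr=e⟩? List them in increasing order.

|G| = 26 = 2 · 13. By Lagrange's theorem the order of any subgroup divides 26; the divisors of 26 are 1, 2, 13, 26.

Answer: 1, 2, 13, 26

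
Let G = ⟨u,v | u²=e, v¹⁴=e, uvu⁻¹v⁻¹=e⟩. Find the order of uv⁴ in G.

Compute successive powers until reaching e:
  (uv⁴)¹ = uv⁴, (uv⁴)² = v⁸, (uv⁴)³ = uv¹², (uv⁴)⁴ = v², (uv⁴)⁵ = uv⁶, (uv⁴)⁶ = v¹⁰, (uv⁴)⁷ = u, (uv⁴)⁸ = v⁴, (uv⁴)⁹ = uv⁸, (uv⁴)¹⁰ = v¹², (uv⁴)¹¹ = uv², (uv⁴)¹² = v⁶, (uv⁴)¹³ = uv¹⁰, (uv⁴)¹⁴ = e.
The smallest positive k with (uv⁴)ᵏ = e is 14.

Answer: 14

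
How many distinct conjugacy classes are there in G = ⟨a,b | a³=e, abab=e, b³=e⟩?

The conjugacy classes (representative and size) are:
  [e] (size 1), [ba²] (size 4), [b²a] (size 4), [a²b²] (size 3).
Class equation: 1 + 4 + 4 + 3 = 12 = |G|. So G has 4 conjugacy classes.

Answer: 4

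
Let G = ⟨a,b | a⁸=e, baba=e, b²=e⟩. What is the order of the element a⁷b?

Compute successive powers until reaching e:
  (a⁷b)¹ = a⁷b, (a⁷b)² = e.
The smallest positive k with (a⁷b)ᵏ = e is 2.

Answer: 2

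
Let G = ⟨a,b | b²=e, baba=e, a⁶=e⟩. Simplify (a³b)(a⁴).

Compute (a³b) · (a⁴) by multiplying left to right and reducing via the relations at each step:
  (a³b) · a⁴ = a⁵b

Answer: a⁵b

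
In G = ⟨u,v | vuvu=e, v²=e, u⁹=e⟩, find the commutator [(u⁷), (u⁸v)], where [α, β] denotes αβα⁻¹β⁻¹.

[(u⁷), (u⁸v)] = (u⁷)·(u⁸v)·(u⁷)⁻¹·(u⁸v)⁻¹.
  (u⁷) · (u⁸v) = u⁶v
  (u⁶v) · (u²) = u⁴v
  (u⁴v) · (u⁸v) = u⁵

Answer: u⁵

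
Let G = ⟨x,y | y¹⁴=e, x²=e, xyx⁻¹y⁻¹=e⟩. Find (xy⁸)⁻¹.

The order of (xy⁸) is 14 (smallest k with (xy⁸)ᵏ = e), so (xy⁸)⁻¹ = (xy⁸)¹³ = xy⁶.
Check: (xy⁸) · (xy⁶) → (xy⁸) · x = y⁸;   (y⁸) · y⁶ = e, giving e as required.

Answer: xy⁶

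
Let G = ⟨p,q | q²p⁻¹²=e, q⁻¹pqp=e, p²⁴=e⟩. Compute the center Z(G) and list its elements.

An element z ∈ Z(G) iff z commutes with every generator.
For example p¹² is central: (p¹²)·p = p¹³ = p·(p¹²); (p¹²)·q = q⁻¹ = q·(p¹²).
Whereas p ∉ Z(G) since p·q = pq ≠ p¹¹q⁻¹ = q·p.
Checking each of the 48 elements this way gives Z(G) = {e, p¹²}, of order 2.

Answer: {e, p¹²}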